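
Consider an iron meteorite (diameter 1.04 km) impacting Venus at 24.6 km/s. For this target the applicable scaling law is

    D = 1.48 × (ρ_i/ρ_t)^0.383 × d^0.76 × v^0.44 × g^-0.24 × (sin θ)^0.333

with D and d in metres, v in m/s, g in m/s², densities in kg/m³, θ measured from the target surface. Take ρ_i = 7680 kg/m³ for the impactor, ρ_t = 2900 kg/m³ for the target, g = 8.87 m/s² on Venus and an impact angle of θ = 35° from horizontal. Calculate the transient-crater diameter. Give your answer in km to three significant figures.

D ≈ 17.8 km

In SI units: d = 1040 m, v = 24600 m/s.
(ρ_i/ρ_t)^0.383 = (7680/2900)^0.383 = 1.452
d^0.76 = 1040^0.76 = 196.3
v^0.44 = 24600^0.44 = 85.51
g^-0.24 = 8.87^-0.24 = 0.5922
(sin 35°)^0.333 = 0.5736^0.333 = 0.8310
D = 1.48 × 1.452 × 196.3 × 85.51 × 0.5922 × 0.8310 = 17751 m
   = 17.75 km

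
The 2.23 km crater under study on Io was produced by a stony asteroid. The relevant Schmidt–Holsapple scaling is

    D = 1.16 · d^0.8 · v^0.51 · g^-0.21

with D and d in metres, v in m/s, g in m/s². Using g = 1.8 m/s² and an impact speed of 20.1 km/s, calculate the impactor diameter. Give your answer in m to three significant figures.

Rearranging for d: d = [D / (1.16 · 20100^0.51 · 1.8^-0.21)]^(1/0.8).
D = 2230 m.
20100^0.51 = 156.5
1.8^-0.21 = 0.8839
Denominator = 1.16 × 156.5 × 0.8839 = 160.5
D / 160.5 = 2230 / 160.5 = 13.89
d = 13.89^(1/0.8) = 13.89^1.25 = 26.82 m

d ≈ 26.8 m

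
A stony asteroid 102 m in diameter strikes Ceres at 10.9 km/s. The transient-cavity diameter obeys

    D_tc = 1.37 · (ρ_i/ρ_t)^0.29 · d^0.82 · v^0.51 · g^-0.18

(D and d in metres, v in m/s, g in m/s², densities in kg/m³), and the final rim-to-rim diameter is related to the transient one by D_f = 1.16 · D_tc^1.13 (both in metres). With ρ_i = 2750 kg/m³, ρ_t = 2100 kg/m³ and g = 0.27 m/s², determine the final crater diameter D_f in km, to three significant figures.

v = 10900 m/s.
(ρ_i/ρ_t)^0.29 = (2750/2100)^0.29 = 1.081
d^0.82 = 102^0.82 = 44.37
v^0.51 = 10900^0.51 = 114.6
g^-0.18 = 0.27^-0.18 = 1.266
D_tc = 1.37 × 1.081 × 44.37 × 114.6 × 1.266 = 9534 m
D_f = 1.16 × (9534)^1.13 = 36395 m
     = 36.39 km

D_f ≈ 36.4 km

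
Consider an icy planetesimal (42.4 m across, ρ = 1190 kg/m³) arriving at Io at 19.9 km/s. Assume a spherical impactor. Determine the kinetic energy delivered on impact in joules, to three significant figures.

v = 19900 m/s.
Mass m = (π/6) ρ d³ = (π/6) × 1190 × (42.4)³ = 4.749 × 10^7 kg
E = ½ m v² = 0.5 × 4.749 × 10^7 × (19900)² = 9.403 × 10^15 J

E ≈ 9.40 × 10^15 J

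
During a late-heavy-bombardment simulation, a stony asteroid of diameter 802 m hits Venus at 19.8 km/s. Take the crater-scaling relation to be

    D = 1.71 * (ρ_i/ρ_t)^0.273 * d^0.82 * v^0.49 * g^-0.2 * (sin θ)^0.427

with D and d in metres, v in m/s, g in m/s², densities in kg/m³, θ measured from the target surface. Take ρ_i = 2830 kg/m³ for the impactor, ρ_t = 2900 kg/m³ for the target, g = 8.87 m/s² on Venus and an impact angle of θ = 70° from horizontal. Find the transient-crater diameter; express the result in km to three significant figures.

In SI units: v = 19800 m/s.
(ρ_i/ρ_t)^0.273 = (2830/2900)^0.273 = 0.9934
d^0.82 = 802^0.82 = 240.7
v^0.49 = 19800^0.49 = 127.5
g^-0.2 = 8.87^-0.2 = 0.6463
(sin 70°)^0.427 = 0.9397^0.427 = 0.9738
D = 1.71 × 0.9934 × 240.7 × 127.5 × 0.6463 × 0.9738 = 32810 m
   = 32.81 km

D ≈ 32.8 km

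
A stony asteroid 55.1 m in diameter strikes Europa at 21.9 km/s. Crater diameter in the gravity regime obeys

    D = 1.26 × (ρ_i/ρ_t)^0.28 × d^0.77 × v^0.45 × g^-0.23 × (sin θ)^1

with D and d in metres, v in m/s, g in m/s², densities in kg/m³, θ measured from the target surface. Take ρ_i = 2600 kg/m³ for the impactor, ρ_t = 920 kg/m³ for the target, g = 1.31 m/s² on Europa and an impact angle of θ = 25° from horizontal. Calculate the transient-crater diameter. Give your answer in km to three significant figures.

D ≈ 1.32 km

In SI units: v = 21900 m/s.
(ρ_i/ρ_t)^0.28 = (2600/920)^0.28 = 1.338
d^0.77 = 55.1^0.77 = 21.91
v^0.45 = 21900^0.45 = 89.78
g^-0.23 = 1.31^-0.23 = 0.9398
(sin 25°)^1 = 0.4226^1 = 0.4226
D = 1.26 × 1.338 × 21.91 × 89.78 × 0.9398 × 0.4226 = 1317 m
   = 1.317 km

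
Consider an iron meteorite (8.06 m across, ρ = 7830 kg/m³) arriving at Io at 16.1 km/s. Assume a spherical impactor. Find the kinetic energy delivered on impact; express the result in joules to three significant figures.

v = 16100 m/s.
Mass m = (π/6) ρ d³ = (π/6) × 7830 × (8.06)³ = 2.147 × 10^6 kg
E = ½ m v² = 0.5 × 2.147 × 10^6 × (16100)² = 2.783 × 10^14 J

E ≈ 2.78 × 10^14 J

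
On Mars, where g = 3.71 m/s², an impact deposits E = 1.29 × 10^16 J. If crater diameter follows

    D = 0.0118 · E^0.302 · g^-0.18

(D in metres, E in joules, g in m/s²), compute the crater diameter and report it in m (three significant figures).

E^0.302 = (1.29 × 10^16)^0.302 = 7.335 × 10^4
g^-0.18 = 3.71^-0.18 = 0.7898
D = 0.0118 × 7.335 × 10^4 × 0.7898 = 683.6 m

D ≈ 684 m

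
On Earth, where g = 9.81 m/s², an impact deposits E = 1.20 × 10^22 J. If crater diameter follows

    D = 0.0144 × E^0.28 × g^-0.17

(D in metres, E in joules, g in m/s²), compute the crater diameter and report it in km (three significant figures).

D ≈ 14.9 km

E^0.28 = (1.20 × 10^22)^0.28 = 1.521 × 10^6
g^-0.17 = 9.81^-0.17 = 0.6783
D = 0.0144 × 1.521 × 10^6 × 0.6783 = 14856 m
   = 14.86 km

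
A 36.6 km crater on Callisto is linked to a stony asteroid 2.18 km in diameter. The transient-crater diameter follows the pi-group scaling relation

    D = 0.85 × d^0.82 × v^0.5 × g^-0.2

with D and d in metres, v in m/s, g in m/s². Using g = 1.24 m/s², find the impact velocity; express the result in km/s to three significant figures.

v ≈ 6.77 km/s

Rearranging for v: v = [D / (0.85 · 2180^0.82 · 1.24^-0.2)]^(1/0.5).
D = 36600 m.
2180^0.82 = 546.4
1.24^-0.2 = 0.9579
Denominator = 0.85 × 546.4 × 0.9579 = 444.9
D / 444.9 = 36600 / 444.9 = 82.27
v = 82.27^(1/0.5) = 82.27^2 = 6768 m/s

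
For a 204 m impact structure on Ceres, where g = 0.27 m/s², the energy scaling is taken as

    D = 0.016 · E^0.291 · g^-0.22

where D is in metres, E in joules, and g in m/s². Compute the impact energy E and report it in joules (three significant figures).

E ≈ 4.77 × 10^13 J

Rearranging: E = [D / (0.016 · g^-0.22)]^(1/0.291).
g^-0.22 = 0.27^-0.22 = 1.334
D / (0.016 × 1.334) = 204 / (0.02134) = 9.560 × 10^3
E = (9.560 × 10^3)^3.4364 = 4.769 × 10^13 J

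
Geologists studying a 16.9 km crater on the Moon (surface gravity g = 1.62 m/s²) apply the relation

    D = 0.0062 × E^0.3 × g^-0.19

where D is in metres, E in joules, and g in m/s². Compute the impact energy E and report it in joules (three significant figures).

E ≈ 3.84 × 10^21 J

Rearranging: E = [D / (0.0062 · g^-0.19)]^(1/0.3).
D = 16900 m.
g^-0.19 = 1.62^-0.19 = 0.9124
D / (0.0062 × 0.9124) = 16900 / (5.657 × 10^-3) = 2.987 × 10^6
E = (2.987 × 10^6)^3.3333 = 3.836 × 10^21 J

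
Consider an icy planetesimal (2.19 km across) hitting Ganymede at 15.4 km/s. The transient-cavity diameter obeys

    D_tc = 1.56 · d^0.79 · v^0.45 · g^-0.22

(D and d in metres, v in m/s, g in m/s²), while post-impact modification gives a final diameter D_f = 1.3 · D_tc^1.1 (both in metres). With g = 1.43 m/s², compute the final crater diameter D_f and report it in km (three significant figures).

D_f ≈ 184 km

In SI: d = 2190 m, v = 15400 m/s.
d^0.79 = 2190^0.79 = 435.5
v^0.45 = 15400^0.45 = 76.63
g^-0.22 = 1.43^-0.22 = 0.9243
D_tc = 1.56 × 435.5 × 76.63 × 0.9243 = 48120 m
D_f = 1.3 × (48120)^1.1 = 1.839 × 10^5 m
     = 183.9 km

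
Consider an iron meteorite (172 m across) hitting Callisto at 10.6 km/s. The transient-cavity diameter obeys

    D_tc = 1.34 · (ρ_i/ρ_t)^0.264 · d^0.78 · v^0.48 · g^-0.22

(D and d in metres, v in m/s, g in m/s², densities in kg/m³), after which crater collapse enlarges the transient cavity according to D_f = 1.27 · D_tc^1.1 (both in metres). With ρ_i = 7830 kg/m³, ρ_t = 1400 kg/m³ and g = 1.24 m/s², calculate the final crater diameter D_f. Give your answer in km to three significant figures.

D_f ≈ 30.3 km

v = 10600 m/s.
(ρ_i/ρ_t)^0.264 = (7830/1400)^0.264 = 1.575
d^0.78 = 172^0.78 = 55.43
v^0.48 = 10600^0.48 = 85.54
g^-0.22 = 1.24^-0.22 = 0.9538
D_tc = 1.34 × 1.575 × 55.43 × 85.54 × 0.9538 = 9545 m
D_f = 1.27 × (9545)^1.1 = 30308 m
     = 30.31 km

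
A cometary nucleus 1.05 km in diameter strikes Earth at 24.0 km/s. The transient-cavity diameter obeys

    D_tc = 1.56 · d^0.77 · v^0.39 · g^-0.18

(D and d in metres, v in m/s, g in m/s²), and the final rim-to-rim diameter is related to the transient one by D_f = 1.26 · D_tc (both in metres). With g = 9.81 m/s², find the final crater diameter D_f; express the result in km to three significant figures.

D_f ≈ 14.1 km

In SI: d = 1050 m, v = 24000 m/s.
d^0.77 = 1050^0.77 = 212.0
v^0.39 = 24000^0.39 = 51.08
g^-0.18 = 9.81^-0.18 = 0.6630
D_tc = 1.56 × 212.0 × 51.08 × 0.6630 = 11200 m
D_f = 1.26 × 11200 = 14112 m
     = 14.11 km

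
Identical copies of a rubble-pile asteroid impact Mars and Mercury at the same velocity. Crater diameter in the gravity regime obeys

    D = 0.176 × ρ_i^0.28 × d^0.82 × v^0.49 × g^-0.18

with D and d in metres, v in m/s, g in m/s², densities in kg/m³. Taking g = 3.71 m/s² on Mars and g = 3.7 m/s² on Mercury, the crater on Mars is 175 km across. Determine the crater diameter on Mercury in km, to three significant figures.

D ≈ 175 km

All impactor-dependent factors cancel in the ratio, leaving D_Mercury/D_Mars = (g_Mercury/g_Mars)^-0.18.
(3.7/3.71)^-0.18 = 0.9973^-0.18 = 1.000
D_Mercury = 1.000 × 175 km = 175 km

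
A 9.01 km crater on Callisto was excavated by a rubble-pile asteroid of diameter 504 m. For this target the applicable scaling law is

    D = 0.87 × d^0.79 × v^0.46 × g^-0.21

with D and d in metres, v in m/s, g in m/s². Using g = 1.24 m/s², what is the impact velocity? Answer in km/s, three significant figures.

Rearranging for v: v = [D / (0.87 · 504^0.79 · 1.24^-0.21)]^(1/0.46).
D = 9010 m.
504^0.79 = 136.4
1.24^-0.21 = 0.9558
Denominator = 0.87 × 136.4 × 0.9558 = 113.4
D / 113.4 = 9010 / 113.4 = 79.45
v = 79.45^(1/0.46) = 79.45^2.1739 = 13509 m/s

v ≈ 13.5 km/s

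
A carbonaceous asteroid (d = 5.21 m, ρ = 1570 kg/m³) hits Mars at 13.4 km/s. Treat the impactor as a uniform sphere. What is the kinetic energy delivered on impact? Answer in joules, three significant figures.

E ≈ 1.04 × 10^13 J

v = 13400 m/s.
Mass m = (π/6) ρ d³ = (π/6) × 1570 × (5.21)³ = 1.163 × 10^5 kg
E = ½ m v² = 0.5 × 1.163 × 10^5 × (13400)² = 1.044 × 10^13 J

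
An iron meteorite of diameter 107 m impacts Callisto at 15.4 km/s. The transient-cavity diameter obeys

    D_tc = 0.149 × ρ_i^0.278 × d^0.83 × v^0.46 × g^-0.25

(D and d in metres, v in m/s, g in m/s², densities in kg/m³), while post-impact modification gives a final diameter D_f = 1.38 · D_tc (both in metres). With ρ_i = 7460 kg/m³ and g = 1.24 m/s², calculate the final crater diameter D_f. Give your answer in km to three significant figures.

D_f ≈ 9.48 km

v = 15400 m/s.
ρ_i^0.278 = 7460^0.278 = 11.93
d^0.83 = 107^0.83 = 48.35
v^0.46 = 15400^0.46 = 84.38
g^-0.25 = 1.24^-0.25 = 0.9476
D_tc = 0.149 × 11.93 × 48.35 × 84.38 × 0.9476 = 6872 m
D_f = 1.38 × 6872 = 9483 m
     = 9.483 km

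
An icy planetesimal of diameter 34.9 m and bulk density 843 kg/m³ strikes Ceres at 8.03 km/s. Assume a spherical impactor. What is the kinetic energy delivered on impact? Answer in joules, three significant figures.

E ≈ 6.05 × 10^14 J

v = 8030 m/s.
Mass m = (π/6) ρ d³ = (π/6) × 843 × (34.9)³ = 1.876 × 10^7 kg
E = ½ m v² = 0.5 × 1.876 × 10^7 × (8030)² = 6.048 × 10^14 J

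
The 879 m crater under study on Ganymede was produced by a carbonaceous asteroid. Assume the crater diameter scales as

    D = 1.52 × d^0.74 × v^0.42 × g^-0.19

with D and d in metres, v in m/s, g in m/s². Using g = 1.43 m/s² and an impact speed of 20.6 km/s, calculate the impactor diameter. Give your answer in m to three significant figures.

Rearranging for d: d = [D / (1.52 · 20600^0.42 · 1.43^-0.19)]^(1/0.74).
20600^0.42 = 64.84
1.43^-0.19 = 0.9343
Denominator = 1.52 × 64.84 × 0.9343 = 92.08
D / 92.08 = 879 / 92.08 = 9.546
d = 9.546^(1/0.74) = 9.546^1.3514 = 21.09 m

d ≈ 21.1 m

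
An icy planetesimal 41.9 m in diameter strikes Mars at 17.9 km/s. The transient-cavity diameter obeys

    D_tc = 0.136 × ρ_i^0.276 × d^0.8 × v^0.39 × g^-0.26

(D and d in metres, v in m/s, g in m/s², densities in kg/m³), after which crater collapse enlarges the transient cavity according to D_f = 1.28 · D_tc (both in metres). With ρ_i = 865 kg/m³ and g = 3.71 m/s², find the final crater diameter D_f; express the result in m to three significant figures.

v = 17900 m/s.
ρ_i^0.276 = 865^0.276 = 6.466
d^0.8 = 41.9^0.8 = 19.85
v^0.39 = 17900^0.39 = 45.56
g^-0.26 = 3.71^-0.26 = 0.7112
D_tc = 0.136 × 6.466 × 19.85 × 45.56 × 0.7112 = 565.6 m
D_f = 1.28 × 565.6 = 724.0 m

D_f ≈ 724 m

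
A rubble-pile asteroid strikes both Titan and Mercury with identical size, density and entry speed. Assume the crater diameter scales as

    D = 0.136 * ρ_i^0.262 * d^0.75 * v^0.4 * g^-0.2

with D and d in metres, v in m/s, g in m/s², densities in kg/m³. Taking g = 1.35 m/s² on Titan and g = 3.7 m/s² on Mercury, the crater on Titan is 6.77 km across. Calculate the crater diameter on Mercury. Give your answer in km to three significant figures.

D ≈ 5.53 km

All impactor-dependent factors cancel in the ratio, leaving D_Mercury/D_Titan = (g_Mercury/g_Titan)^-0.2.
(3.7/1.35)^-0.2 = 2.741^-0.2 = 0.8174
D_Mercury = 0.8174 × 6.77 km = 5.53 km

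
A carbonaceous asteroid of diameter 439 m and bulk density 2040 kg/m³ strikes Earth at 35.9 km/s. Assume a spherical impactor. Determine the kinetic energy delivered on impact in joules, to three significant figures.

v = 35900 m/s.
Mass m = (π/6) ρ d³ = (π/6) × 2040 × (439)³ = 9.037 × 10^10 kg
E = ½ m v² = 0.5 × 9.037 × 10^10 × (35900)² = 5.823 × 10^19 J

E ≈ 5.82 × 10^19 J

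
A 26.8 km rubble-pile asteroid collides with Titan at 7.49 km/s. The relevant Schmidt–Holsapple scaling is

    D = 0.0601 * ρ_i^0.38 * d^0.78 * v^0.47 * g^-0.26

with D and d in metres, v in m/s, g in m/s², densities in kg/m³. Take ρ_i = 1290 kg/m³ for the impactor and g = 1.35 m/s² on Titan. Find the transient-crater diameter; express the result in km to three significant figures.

D ≈ 159 km

In SI units: d = 26800 m, v = 7490 m/s.
ρ_i^0.38 = 1290^0.38 = 15.21
d^0.78 = 26800^0.78 = 2844
v^0.47 = 7490^0.47 = 66.22
g^-0.26 = 1.35^-0.26 = 0.9249
D = 0.0601 × 15.21 × 2844 × 66.22 × 0.9249 = 1.592 × 10^5 m
   = 159.2 km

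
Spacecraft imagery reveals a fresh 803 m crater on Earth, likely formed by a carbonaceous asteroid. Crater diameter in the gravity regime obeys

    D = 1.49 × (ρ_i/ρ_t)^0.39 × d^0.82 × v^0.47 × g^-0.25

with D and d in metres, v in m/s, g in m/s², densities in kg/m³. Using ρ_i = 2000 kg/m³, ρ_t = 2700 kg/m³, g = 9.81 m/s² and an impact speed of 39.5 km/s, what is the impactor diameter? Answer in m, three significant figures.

Rearranging for d: d = [D / (1.49 · (2000/2700)^0.39 · 39500^0.47 · 9.81^-0.25)]^(1/0.82).
(2000/2700)^0.39 = 0.8895
39500^0.47 = 144.7
9.81^-0.25 = 0.5650
Denominator = 1.49 × 0.8895 × 144.7 × 0.5650 = 108.4
D / 108.4 = 803 / 108.4 = 7.408
d = 7.408^(1/0.82) = 7.408^1.2195 = 11.50 m

d ≈ 11.5 m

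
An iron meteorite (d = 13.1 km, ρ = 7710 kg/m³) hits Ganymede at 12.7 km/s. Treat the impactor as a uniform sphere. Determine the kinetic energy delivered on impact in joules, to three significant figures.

d = 13100 m; v = 12700 m/s.
Mass m = (π/6) ρ d³ = (π/6) × 7710 × (13100)³ = 9.075 × 10^15 kg
E = ½ m v² = 0.5 × 9.075 × 10^15 × (12700)² = 7.319 × 10^23 J

E ≈ 7.32 × 10^23 J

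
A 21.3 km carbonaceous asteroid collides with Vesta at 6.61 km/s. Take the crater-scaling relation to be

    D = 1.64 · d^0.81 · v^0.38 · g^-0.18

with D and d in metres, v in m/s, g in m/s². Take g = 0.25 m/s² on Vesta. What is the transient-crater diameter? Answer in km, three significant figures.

In SI units: d = 21300 m, v = 6610 m/s.
d^0.81 = 21300^0.81 = 3206
v^0.38 = 6610^0.38 = 28.29
g^-0.18 = 0.25^-0.18 = 1.283
D = 1.64 × 3206 × 28.29 × 1.283 = 1.908 × 10^5 m
   = 190.8 km

D ≈ 191 km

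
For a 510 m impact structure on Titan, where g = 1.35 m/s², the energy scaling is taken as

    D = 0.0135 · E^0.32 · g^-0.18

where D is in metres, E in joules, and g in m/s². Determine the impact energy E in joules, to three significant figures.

E ≈ 2.38 × 10^14 J

Rearranging: E = [D / (0.0135 · g^-0.18)]^(1/0.32).
g^-0.18 = 1.35^-0.18 = 0.9474
D / (0.0135 × 0.9474) = 510 / (0.01279) = 3.987 × 10^4
E = (3.987 × 10^4)^3.125 = 2.382 × 10^14 J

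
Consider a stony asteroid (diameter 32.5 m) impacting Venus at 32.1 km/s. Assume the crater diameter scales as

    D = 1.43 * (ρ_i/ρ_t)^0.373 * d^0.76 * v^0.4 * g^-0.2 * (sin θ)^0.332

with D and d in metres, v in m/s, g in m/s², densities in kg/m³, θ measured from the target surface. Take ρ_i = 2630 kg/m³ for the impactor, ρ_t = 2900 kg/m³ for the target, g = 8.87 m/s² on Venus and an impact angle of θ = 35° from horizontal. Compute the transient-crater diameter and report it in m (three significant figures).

D ≈ 663 m

In SI units: v = 32100 m/s.
(ρ_i/ρ_t)^0.373 = (2630/2900)^0.373 = 0.9642
d^0.76 = 32.5^0.76 = 14.09
v^0.4 = 32100^0.4 = 63.47
g^-0.2 = 8.87^-0.2 = 0.6463
(sin 35°)^0.332 = 0.5736^0.332 = 0.8315
D = 1.43 × 0.9642 × 14.09 × 63.47 × 0.6463 × 0.8315 = 662.6 m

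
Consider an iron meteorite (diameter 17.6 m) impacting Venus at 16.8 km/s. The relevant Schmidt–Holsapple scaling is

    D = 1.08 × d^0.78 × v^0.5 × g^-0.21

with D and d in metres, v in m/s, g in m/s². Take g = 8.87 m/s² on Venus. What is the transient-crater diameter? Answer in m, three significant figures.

D ≈ 829 m

In SI units: v = 16800 m/s.
d^0.78 = 17.6^0.78 = 9.365
v^0.5 = 16800^0.5 = 129.6
g^-0.21 = 8.87^-0.21 = 0.6323
D = 1.08 × 9.365 × 129.6 × 0.6323 = 828.8 m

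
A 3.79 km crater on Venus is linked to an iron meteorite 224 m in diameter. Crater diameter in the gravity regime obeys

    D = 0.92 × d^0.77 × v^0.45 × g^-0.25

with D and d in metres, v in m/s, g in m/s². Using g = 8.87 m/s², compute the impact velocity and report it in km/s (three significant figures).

Rearranging for v: v = [D / (0.92 · 224^0.77 · 8.87^-0.25)]^(1/0.45).
D = 3790 m.
224^0.77 = 64.52
8.87^-0.25 = 0.5795
Denominator = 0.92 × 64.52 × 0.5795 = 34.40
D / 34.40 = 3790 / 34.40 = 110.2
v = 110.2^(1/0.45) = 110.2^2.2222 = 34525 m/s

v ≈ 34.5 km/s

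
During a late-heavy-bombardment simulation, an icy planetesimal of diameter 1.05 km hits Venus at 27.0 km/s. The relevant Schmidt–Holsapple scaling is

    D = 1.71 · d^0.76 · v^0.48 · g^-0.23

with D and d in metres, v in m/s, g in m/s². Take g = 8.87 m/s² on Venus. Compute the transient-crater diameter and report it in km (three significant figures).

In SI units: d = 1050 m, v = 27000 m/s.
d^0.76 = 1050^0.76 = 197.7
v^0.48 = 27000^0.48 = 134.0
g^-0.23 = 8.87^-0.23 = 0.6053
D = 1.71 × 197.7 × 134.0 × 0.6053 = 27421 m
   = 27.42 km

D ≈ 27.4 km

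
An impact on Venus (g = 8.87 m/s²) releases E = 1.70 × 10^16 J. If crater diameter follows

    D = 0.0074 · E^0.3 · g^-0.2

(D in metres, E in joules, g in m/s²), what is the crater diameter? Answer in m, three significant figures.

D ≈ 354 m

E^0.3 = (1.70 × 10^16)^0.3 = 7.398 × 10^4
g^-0.2 = 8.87^-0.2 = 0.6463
D = 0.0074 × 7.398 × 10^4 × 0.6463 = 353.8 m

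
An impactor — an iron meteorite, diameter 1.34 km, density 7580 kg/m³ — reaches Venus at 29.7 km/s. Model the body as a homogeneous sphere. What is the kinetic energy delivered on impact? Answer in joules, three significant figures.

E ≈ 4.21 × 10^21 J

d = 1340 m; v = 29700 m/s.
Mass m = (π/6) ρ d³ = (π/6) × 7580 × (1340)³ = 9.550 × 10^12 kg
E = ½ m v² = 0.5 × 9.550 × 10^12 × (29700)² = 4.212 × 10^21 J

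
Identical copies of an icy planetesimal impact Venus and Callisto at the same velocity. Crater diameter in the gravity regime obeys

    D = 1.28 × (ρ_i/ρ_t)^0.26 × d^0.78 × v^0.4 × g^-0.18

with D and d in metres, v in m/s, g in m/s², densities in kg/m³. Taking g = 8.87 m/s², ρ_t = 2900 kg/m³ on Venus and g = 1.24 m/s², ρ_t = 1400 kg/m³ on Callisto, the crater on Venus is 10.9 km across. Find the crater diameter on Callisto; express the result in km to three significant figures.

The impactor-only factors (d, v, ρ_i) cancel in the ratio, leaving D_Callisto/D_Venus = (g_Callisto/g_Venus)^-0.18 · (ρ_t,Venus/ρ_t,Callisto)^0.26.
(1.24/8.87)^-0.18 = 0.1398^-0.18 = 1.425
(2900/1400)^0.26 = 2.071^0.26 = 1.208
Ratio = 1.425 × 1.208 = 1.721
D_Callisto = 1.721 × 10.9 km = 18.8 km

D ≈ 18.8 km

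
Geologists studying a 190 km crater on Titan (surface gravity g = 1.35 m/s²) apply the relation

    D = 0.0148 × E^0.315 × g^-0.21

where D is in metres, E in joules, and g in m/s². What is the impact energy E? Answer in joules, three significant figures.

Rearranging: E = [D / (0.0148 · g^-0.21)]^(1/0.315).
D = 190000 m.
g^-0.21 = 1.35^-0.21 = 0.9389
D / (0.0148 × 0.9389) = 190000 / (0.01390) = 1.367 × 10^7
E = (1.367 × 10^7)^3.1746 = 4.500 × 10^22 J

E ≈ 4.50 × 10^22 J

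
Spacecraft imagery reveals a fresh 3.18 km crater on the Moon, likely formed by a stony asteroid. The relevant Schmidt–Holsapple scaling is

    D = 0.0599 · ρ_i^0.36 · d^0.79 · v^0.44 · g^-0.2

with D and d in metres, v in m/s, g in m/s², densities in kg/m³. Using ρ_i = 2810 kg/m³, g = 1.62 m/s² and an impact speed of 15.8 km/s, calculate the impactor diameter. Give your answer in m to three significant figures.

d ≈ 133 m

Rearranging for d: d = [D / (0.0599 · 2810^0.36 · 15800^0.44 · 1.62^-0.2)]^(1/0.79).
D = 3180 m.
2810^0.36 = 17.44
15800^0.44 = 70.37
1.62^-0.2 = 0.9080
Denominator = 0.0599 × 17.44 × 70.37 × 0.9080 = 66.75
D / 66.75 = 3180 / 66.75 = 47.64
d = 47.64^(1/0.79) = 47.64^1.2658 = 133.0 m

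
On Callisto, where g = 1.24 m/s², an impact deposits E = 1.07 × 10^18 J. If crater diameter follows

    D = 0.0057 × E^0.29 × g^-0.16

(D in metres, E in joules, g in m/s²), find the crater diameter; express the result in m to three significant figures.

D ≈ 932 m

E^0.29 = (1.07 × 10^18)^0.29 = 1.692 × 10^5
g^-0.16 = 1.24^-0.16 = 0.9662
D = 0.0057 × 1.692 × 10^5 × 0.9662 = 931.8 m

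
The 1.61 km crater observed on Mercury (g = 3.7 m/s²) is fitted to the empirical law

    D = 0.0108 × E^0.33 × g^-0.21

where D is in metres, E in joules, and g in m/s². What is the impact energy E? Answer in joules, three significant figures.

Rearranging: E = [D / (0.0108 · g^-0.21)]^(1/0.33).
D = 1610 m.
g^-0.21 = 3.7^-0.21 = 0.7598
D / (0.0108 × 0.7598) = 1610 / (8.206 × 10^-3) = 1.962 × 10^5
E = (1.962 × 10^5)^3.0303 = 1.093 × 10^16 J

E ≈ 1.09 × 10^16 J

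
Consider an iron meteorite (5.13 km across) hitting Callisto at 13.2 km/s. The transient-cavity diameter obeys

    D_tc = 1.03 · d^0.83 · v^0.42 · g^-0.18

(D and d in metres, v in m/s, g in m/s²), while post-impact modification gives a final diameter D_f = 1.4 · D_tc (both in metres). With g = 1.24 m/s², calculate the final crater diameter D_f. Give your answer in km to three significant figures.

In SI: d = 5130 m, v = 13200 m/s.
d^0.83 = 5130^0.83 = 1201
v^0.42 = 13200^0.42 = 53.78
g^-0.18 = 1.24^-0.18 = 0.9620
D_tc = 1.03 × 1201 × 53.78 × 0.9620 = 64000 m
D_f = 1.4 × 64000 = 89600 m
     = 89.60 km

D_f ≈ 89.6 km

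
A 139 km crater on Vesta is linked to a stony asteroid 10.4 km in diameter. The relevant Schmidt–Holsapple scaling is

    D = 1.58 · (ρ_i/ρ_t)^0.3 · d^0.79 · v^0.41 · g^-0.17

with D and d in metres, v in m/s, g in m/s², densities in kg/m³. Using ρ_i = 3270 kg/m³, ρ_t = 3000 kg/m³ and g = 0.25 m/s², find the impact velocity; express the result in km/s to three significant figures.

Rearranging for v: v = [D / (1.58 · (3270/3000)^0.3 · 10400^0.79 · 0.25^-0.17)]^(1/0.41).
D = 139000 m.
(3270/3000)^0.3 = 1.026
10400^0.79 = 1491
0.25^-0.17 = 1.266
Denominator = 1.58 × 1.026 × 1491 × 1.266 = 3060
D / 3060 = 139000 / 3060 = 45.42
v = 45.42^(1/0.41) = 45.42^2.439 = 11016 m/s

v ≈ 11.0 km/s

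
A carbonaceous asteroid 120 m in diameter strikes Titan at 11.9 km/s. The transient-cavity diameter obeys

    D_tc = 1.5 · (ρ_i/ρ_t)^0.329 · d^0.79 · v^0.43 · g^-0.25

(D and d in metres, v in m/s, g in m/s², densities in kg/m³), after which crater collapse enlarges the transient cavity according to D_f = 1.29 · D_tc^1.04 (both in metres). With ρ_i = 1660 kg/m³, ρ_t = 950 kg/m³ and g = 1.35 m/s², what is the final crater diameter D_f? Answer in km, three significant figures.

v = 11900 m/s.
(ρ_i/ρ_t)^0.329 = (1660/950)^0.329 = 1.202
d^0.79 = 120^0.79 = 43.91
v^0.43 = 11900^0.43 = 56.56
g^-0.25 = 1.35^-0.25 = 0.9277
D_tc = 1.5 × 1.202 × 43.91 × 56.56 × 0.9277 = 4154 m
D_f = 1.29 × (4154)^1.04 = 7478 m
     = 7.478 km

D_f ≈ 7.48 km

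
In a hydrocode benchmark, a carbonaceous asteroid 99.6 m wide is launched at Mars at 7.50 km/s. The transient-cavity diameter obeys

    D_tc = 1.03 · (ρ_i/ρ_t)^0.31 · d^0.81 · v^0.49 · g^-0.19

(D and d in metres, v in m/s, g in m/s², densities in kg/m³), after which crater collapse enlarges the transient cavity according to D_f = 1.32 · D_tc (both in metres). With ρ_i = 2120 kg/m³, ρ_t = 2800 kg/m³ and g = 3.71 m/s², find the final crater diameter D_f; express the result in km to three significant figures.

D_f ≈ 3.20 km

v = 7500 m/s.
(ρ_i/ρ_t)^0.31 = (2120/2800)^0.31 = 0.9174
d^0.81 = 99.6^0.81 = 41.55
v^0.49 = 7500^0.49 = 79.21
g^-0.19 = 3.71^-0.19 = 0.7795
D_tc = 1.03 × 0.9174 × 41.55 × 79.21 × 0.7795 = 2424 m
D_f = 1.32 × 2424 = 3200 m
     = 3.200 km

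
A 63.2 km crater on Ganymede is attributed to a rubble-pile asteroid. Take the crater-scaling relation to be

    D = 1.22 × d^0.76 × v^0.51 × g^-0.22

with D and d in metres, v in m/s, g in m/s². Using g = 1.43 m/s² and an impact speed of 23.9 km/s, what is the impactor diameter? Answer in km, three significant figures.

Rearranging for d: d = [D / (1.22 · 23900^0.51 · 1.43^-0.22)]^(1/0.76).
D = 63200 m.
23900^0.51 = 171.0
1.43^-0.22 = 0.9243
Denominator = 1.22 × 171.0 × 0.9243 = 192.8
D / 192.8 = 63200 / 192.8 = 327.8
d = 327.8^(1/0.76) = 327.8^1.3158 = 2042 m

d ≈ 2.04 km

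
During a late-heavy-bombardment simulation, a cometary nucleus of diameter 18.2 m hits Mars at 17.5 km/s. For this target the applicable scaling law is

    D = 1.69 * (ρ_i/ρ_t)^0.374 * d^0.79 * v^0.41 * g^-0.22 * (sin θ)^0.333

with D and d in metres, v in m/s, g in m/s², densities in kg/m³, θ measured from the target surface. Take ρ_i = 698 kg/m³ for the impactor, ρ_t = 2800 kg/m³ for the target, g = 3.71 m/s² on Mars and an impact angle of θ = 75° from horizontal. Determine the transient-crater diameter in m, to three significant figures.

D ≈ 405 m

In SI units: v = 17500 m/s.
(ρ_i/ρ_t)^0.374 = (698/2800)^0.374 = 0.5948
d^0.79 = 18.2^0.79 = 9.896
v^0.41 = 17500^0.41 = 54.91
g^-0.22 = 3.71^-0.22 = 0.7494
(sin 75°)^0.333 = 0.9659^0.333 = 0.9885
D = 1.69 × 0.5948 × 9.896 × 54.91 × 0.7494 × 0.9885 = 404.6 m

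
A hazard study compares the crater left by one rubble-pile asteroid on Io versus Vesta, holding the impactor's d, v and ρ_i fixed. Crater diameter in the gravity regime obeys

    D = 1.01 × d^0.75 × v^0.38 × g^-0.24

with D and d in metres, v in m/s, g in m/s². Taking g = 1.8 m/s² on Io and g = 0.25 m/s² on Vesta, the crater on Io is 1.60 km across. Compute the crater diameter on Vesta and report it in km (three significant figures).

All impactor-dependent factors cancel in the ratio, leaving D_Vesta/D_Io = (g_Vesta/g_Io)^-0.24.
(0.25/1.8)^-0.24 = 0.1389^-0.24 = 1.606
D_Vesta = 1.606 × 1.60 km = 2.57 km

D ≈ 2.57 km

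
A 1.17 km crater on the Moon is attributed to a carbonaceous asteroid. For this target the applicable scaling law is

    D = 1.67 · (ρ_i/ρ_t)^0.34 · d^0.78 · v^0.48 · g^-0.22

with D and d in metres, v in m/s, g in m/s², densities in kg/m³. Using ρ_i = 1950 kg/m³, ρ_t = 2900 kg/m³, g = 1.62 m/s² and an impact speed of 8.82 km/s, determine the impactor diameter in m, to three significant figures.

d ≈ 22.6 m

Rearranging for d: d = [D / (1.67 · (1950/2900)^0.34 · 8820^0.48 · 1.62^-0.22)]^(1/0.78).
D = 1170 m.
(1950/2900)^0.34 = 0.8738
8820^0.48 = 78.31
1.62^-0.22 = 0.8993
Denominator = 1.67 × 0.8738 × 78.31 × 0.8993 = 102.8
D / 102.8 = 1170 / 102.8 = 11.38
d = 11.38^(1/0.78) = 11.38^1.2821 = 22.60 m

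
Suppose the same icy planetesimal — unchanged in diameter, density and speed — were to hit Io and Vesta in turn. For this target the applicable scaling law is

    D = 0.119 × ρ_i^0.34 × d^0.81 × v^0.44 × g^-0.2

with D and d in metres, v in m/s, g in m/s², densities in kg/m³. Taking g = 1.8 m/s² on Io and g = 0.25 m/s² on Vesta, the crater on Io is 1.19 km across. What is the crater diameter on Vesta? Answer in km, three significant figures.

D ≈ 1.77 km

All impactor-dependent factors cancel in the ratio, leaving D_Vesta/D_Io = (g_Vesta/g_Io)^-0.2.
(0.25/1.8)^-0.2 = 0.1389^-0.2 = 1.484
D_Vesta = 1.484 × 1.19 km = 1.77 km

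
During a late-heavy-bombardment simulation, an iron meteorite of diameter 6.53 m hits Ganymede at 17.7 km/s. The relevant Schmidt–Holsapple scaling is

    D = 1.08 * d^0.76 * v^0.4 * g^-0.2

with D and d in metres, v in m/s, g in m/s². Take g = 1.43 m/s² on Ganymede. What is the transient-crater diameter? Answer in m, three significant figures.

D ≈ 209 m

In SI units: v = 17700 m/s.
d^0.76 = 6.53^0.76 = 4.162
v^0.4 = 17700^0.4 = 50.03
g^-0.2 = 1.43^-0.2 = 0.9310
D = 1.08 × 4.162 × 50.03 × 0.9310 = 209.4 m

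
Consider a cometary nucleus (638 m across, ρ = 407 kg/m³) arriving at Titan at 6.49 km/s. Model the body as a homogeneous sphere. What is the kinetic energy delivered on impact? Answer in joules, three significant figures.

v = 6490 m/s.
Mass m = (π/6) ρ d³ = (π/6) × 407 × (638)³ = 5.534 × 10^10 kg
E = ½ m v² = 0.5 × 5.534 × 10^10 × (6490)² = 1.165 × 10^18 J

E ≈ 1.17 × 10^18 J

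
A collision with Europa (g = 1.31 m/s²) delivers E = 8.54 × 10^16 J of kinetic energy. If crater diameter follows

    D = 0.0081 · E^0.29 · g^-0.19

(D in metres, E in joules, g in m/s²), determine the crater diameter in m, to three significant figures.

E^0.29 = (8.54 × 10^16)^0.29 = 8.131 × 10^4
g^-0.19 = 1.31^-0.19 = 0.9500
D = 0.0081 × 8.131 × 10^4 × 0.9500 = 625.7 m

D ≈ 626 m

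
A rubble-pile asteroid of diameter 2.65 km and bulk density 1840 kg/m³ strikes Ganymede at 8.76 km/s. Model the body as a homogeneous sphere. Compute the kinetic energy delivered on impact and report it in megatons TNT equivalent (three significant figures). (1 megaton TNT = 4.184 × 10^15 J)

d = 2650 m; v = 8760 m/s.
Mass m = (π/6) ρ d³ = (π/6) × 1840 × (2650)³ = 1.793 × 10^13 kg
E = ½ m v² = 0.5 × 1.793 × 10^13 × (8760)² = 6.880 × 10^20 J
   = 6.880 × 10^20 / 4.184×10^15 = 1.644 × 10^5 Mt

E ≈ 1.64 × 10^5 Mt TNT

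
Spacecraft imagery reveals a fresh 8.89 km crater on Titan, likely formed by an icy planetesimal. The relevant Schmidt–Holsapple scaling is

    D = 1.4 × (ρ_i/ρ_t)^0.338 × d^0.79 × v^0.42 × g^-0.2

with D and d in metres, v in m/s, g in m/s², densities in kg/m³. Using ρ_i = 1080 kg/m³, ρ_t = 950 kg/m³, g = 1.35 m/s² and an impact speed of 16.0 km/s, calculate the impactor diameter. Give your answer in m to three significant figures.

Rearranging for d: d = [D / (1.4 · (1080/950)^0.338 · 16000^0.42 · 1.35^-0.2)]^(1/0.79).
D = 8890 m.
(1080/950)^0.338 = 1.044
16000^0.42 = 58.31
1.35^-0.2 = 0.9417
Denominator = 1.4 × 1.044 × 58.31 × 0.9417 = 80.26
D / 80.26 = 8890 / 80.26 = 110.8
d = 110.8^(1/0.79) = 110.8^1.2658 = 387.2 m

d ≈ 387 m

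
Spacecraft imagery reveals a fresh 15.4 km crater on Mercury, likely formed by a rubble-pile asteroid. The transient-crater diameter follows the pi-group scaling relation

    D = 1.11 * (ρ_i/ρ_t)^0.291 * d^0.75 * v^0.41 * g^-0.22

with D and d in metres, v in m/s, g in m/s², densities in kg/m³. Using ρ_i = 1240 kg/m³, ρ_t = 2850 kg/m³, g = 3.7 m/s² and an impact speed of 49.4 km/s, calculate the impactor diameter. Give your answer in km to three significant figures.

d ≈ 1.84 km

Rearranging for d: d = [D / (1.11 · (1240/2850)^0.291 · 49400^0.41 · 3.7^-0.22)]^(1/0.75).
D = 15400 m.
(1240/2850)^0.291 = 0.7849
49400^0.41 = 84.03
3.7^-0.22 = 0.7499
Denominator = 1.11 × 0.7849 × 84.03 × 0.7499 = 54.90
D / 54.90 = 15400 / 54.90 = 280.5
d = 280.5^(1/0.75) = 280.5^1.3333 = 1836 m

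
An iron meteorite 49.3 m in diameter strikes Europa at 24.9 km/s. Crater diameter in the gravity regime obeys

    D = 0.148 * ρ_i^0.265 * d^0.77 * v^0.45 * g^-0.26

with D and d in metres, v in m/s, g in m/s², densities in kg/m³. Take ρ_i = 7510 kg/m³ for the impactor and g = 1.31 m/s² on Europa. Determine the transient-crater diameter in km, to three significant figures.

In SI units: v = 24900 m/s.
ρ_i^0.265 = 7510^0.265 = 10.64
d^0.77 = 49.3^0.77 = 20.11
v^0.45 = 24900^0.45 = 95.12
g^-0.26 = 1.31^-0.26 = 0.9322
D = 0.148 × 10.64 × 20.11 × 95.12 × 0.9322 = 2808 m
   = 2.808 km

D ≈ 2.81 km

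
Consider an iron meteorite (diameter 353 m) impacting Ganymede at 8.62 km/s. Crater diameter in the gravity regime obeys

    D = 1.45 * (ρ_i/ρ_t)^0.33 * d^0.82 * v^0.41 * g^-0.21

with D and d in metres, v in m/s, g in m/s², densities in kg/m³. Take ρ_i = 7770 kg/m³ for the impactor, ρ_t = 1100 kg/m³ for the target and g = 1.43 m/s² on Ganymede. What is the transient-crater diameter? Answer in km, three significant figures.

D ≈ 12.9 km

In SI units: v = 8620 m/s.
(ρ_i/ρ_t)^0.33 = (7770/1100)^0.33 = 1.906
d^0.82 = 353^0.82 = 122.8
v^0.41 = 8620^0.41 = 41.07
g^-0.21 = 1.43^-0.21 = 0.9276
D = 1.45 × 1.906 × 122.8 × 41.07 × 0.9276 = 12929 m
   = 12.93 km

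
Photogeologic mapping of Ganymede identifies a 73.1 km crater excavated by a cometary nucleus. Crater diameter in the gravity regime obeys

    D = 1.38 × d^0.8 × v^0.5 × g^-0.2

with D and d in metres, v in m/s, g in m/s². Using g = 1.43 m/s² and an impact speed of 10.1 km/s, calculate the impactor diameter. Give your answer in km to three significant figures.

d ≈ 2.76 km

Rearranging for d: d = [D / (1.38 · 10100^0.5 · 1.43^-0.2)]^(1/0.8).
D = 73100 m.
10100^0.5 = 100.5
1.43^-0.2 = 0.9310
Denominator = 1.38 × 100.5 × 0.9310 = 129.1
D / 129.1 = 73100 / 129.1 = 566.2
d = 566.2^(1/0.8) = 566.2^1.25 = 2762 m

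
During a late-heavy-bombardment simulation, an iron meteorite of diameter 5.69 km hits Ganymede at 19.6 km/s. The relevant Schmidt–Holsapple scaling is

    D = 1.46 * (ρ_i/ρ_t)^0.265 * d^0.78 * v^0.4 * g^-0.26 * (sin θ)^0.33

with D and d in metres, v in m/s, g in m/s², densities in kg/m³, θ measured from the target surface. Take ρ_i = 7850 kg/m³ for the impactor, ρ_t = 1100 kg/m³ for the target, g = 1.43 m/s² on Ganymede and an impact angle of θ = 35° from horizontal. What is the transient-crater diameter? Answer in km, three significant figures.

In SI units: d = 5690 m, v = 19600 m/s.
(ρ_i/ρ_t)^0.265 = (7850/1100)^0.265 = 1.683
d^0.78 = 5690^0.78 = 849.2
v^0.4 = 19600^0.4 = 52.11
g^-0.26 = 1.43^-0.26 = 0.9112
(sin 35°)^0.33 = 0.5736^0.33 = 0.8324
D = 1.46 × 1.683 × 849.2 × 52.11 × 0.9112 × 0.8324 = 82473 m
   = 82.47 km

D ≈ 82.5 km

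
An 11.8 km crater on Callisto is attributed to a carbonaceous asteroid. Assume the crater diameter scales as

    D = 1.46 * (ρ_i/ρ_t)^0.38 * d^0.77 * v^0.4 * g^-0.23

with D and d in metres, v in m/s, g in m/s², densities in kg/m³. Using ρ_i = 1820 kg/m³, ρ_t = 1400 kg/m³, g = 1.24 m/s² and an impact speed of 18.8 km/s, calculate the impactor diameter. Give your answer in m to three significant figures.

Rearranging for d: d = [D / (1.46 · (1820/1400)^0.38 · 18800^0.4 · 1.24^-0.23)]^(1/0.77).
D = 11800 m.
(1820/1400)^0.38 = 1.105
18800^0.4 = 51.25
1.24^-0.23 = 0.9517
Denominator = 1.46 × 1.105 × 51.25 × 0.9517 = 78.69
D / 78.69 = 11800 / 78.69 = 150.0
d = 150.0^(1/0.77) = 150.0^1.2987 = 670.0 m

d ≈ 670 m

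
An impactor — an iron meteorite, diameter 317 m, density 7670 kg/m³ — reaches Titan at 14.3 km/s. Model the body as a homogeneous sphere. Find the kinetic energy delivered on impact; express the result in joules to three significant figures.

E ≈ 1.31 × 10^19 J

v = 14300 m/s.
Mass m = (π/6) ρ d³ = (π/6) × 7670 × (317)³ = 1.279 × 10^11 kg
E = ½ m v² = 0.5 × 1.279 × 10^11 × (14300)² = 1.308 × 10^19 J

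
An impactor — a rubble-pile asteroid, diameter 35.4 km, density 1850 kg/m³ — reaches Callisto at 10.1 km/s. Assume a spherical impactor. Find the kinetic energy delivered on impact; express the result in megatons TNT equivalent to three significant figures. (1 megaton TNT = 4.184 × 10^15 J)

d = 35400 m; v = 10100 m/s.
Mass m = (π/6) ρ d³ = (π/6) × 1850 × (35400)³ = 4.297 × 10^16 kg
E = ½ m v² = 0.5 × 4.297 × 10^16 × (10100)² = 2.192 × 10^24 J
   = 2.192 × 10^24 / 4.184×10^15 = 5.239 × 10^8 Mt

E ≈ 5.24 × 10^8 Mt TNT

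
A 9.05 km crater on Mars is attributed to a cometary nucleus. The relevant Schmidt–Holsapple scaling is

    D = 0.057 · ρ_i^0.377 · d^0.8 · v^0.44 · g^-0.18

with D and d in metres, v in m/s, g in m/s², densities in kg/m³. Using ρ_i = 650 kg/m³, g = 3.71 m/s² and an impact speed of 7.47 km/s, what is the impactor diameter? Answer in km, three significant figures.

d ≈ 1.49 km

Rearranging for d: d = [D / (0.057 · 650^0.377 · 7470^0.44 · 3.71^-0.18)]^(1/0.8).
D = 9050 m.
650^0.377 = 11.49
7470^0.44 = 50.61
3.71^-0.18 = 0.7898
Denominator = 0.057 × 11.49 × 50.61 × 0.7898 = 26.18
D / 26.18 = 9050 / 26.18 = 345.7
d = 345.7^(1/0.8) = 345.7^1.25 = 1491 m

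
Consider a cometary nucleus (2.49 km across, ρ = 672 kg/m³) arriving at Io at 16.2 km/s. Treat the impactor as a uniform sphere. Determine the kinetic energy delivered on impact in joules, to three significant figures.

E ≈ 7.13 × 10^20 J

d = 2490 m; v = 16200 m/s.
Mass m = (π/6) ρ d³ = (π/6) × 672 × (2490)³ = 5.432 × 10^12 kg
E = ½ m v² = 0.5 × 5.432 × 10^12 × (16200)² = 7.128 × 10^20 J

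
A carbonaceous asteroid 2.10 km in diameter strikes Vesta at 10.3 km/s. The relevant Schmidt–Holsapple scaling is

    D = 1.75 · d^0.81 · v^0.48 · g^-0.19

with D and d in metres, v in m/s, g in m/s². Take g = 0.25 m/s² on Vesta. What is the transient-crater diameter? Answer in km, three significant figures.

D ≈ 94.3 km

In SI units: d = 2100 m, v = 10300 m/s.
d^0.81 = 2100^0.81 = 490.9
v^0.48 = 10300^0.48 = 84.36
g^-0.19 = 0.25^-0.19 = 1.301
D = 1.75 × 490.9 × 84.36 × 1.301 = 94286 m
   = 94.29 km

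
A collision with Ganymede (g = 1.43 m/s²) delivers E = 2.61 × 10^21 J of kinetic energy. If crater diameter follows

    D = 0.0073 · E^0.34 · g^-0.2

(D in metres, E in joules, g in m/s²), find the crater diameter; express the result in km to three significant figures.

D ≈ 130 km

E^0.34 = (2.61 × 10^21)^0.34 = 1.913 × 10^7
g^-0.2 = 1.43^-0.2 = 0.9310
D = 0.0073 × 1.913 × 10^7 × 0.9310 = 1.300 × 10^5 m
   = 130.0 km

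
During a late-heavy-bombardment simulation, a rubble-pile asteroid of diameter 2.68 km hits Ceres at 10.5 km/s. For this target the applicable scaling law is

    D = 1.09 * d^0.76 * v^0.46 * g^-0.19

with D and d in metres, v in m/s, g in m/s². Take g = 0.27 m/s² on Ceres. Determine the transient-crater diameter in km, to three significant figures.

D ≈ 39.9 km

In SI units: d = 2680 m, v = 10500 m/s.
d^0.76 = 2680^0.76 = 403.1
v^0.46 = 10500^0.46 = 70.75
g^-0.19 = 0.27^-0.19 = 1.282
D = 1.09 × 403.1 × 70.75 × 1.282 = 39852 m
   = 39.85 km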